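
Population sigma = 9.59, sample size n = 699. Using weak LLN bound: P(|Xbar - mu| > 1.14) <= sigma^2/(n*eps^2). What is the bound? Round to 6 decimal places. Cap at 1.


bound = min(1, sigma^2/(n*eps^2))
sigma^2 = 9.59^2 = 91.9681
n*eps^2 = 699 * 1.14^2 = 699 * 1.2996 = 908.4204
sigma^2/(n*eps^2) = 91.9681 / 908.4204 ≈ 0.10123958

0.101240


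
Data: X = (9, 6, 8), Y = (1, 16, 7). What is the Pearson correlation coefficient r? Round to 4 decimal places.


r = sum((xi-xbar)(yi-ybar)) / sqrt(sum((xi-xbar)^2) * sum((yi-ybar)^2))
n = 3, xbar = 23/3 ≈ 7.666667, ybar = 24/3 = 8
Sxy = sum((xi-xbar)(yi-ybar)) = -23
Sxx = sum((xi-xbar)^2) = 14/3 ≈ 4.666667
Syy = sum((yi-ybar)^2) = 114
sqrt(Sxx*Syy) ≈ 23.065125
r = Sxy / sqrt(Sxx*Syy) = -23 / 23.065125 ≈ -0.997176

-0.9972


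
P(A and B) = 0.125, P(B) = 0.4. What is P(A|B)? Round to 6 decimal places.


P(A|B) = P(A and B) / P(B) = 0.125 / 0.4 = 0.3125

0.312500


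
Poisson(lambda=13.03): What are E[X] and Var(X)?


E[X] = Var(X) = lambda = 13.03

13.03, 13.03


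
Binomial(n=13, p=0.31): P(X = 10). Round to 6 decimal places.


P = C(n,k) * p^k * (1-p)^(n-k)
C(13,10) = 286
p^k = 0.31^10 ≈ 0.000008196283
(1-p)^(n-k) = 0.69^3 = 0.328509
P = 286 * 0.000008196283 * 0.328509 ≈ 0.000770

0.000770


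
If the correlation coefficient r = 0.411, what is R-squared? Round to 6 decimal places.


R^2 = r^2 = (0.411)^2 = 0.168921

0.168921


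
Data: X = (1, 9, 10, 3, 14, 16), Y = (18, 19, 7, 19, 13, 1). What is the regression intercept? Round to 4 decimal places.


a = ybar - b*xbar, where b = sum((xi-xbar)(yi-ybar)) / sum((xi-xbar)^2)
n = 6, xbar = 53/6 ≈ 8.833333, ybar = 77/6 ≈ 12.833333
Sxy = sum((xi-xbar)(yi-ybar)) = -997/6 ≈ -166.166667
Sxx = sum((xi-xbar)^2) = 1049/6 ≈ 174.833333
b = Sxy / Sxx = -997/1049 ≈ -0.950429
a = 12.833333 - (-0.950429) * 8.833333 = 22269/1049 ≈ 21.228789

21.2288


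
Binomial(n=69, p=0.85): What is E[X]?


E[X] = n*p = 69 * 0.85 = 58.65

58.65


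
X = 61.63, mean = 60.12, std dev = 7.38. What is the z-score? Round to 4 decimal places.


z = (X - mu) / sigma
X - mu = 61.63 - 60.12 = 1.51
z = 1.51 / 7.38 = 151/738 ≈ 0.204607

0.2046


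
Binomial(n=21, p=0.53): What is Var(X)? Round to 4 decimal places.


Var = n*p*(1-p) = 21 * 0.53 * 0.47 = 5.2311

5.2311


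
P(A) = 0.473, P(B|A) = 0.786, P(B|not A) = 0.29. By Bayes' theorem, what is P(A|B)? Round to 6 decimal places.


P(A|B) = P(B|A)*P(A) / P(B), P(B) = P(B|A)*P(A) + P(B|not A)*P(not A)
P(B|A)*P(A) = 0.786 * 0.473 = 0.371778
P(B|not A)*P(not A) = 0.29 * 0.527 = 0.15283
P(B) = 0.371778 + 0.15283 = 0.524608
P(A|B) = 0.371778 / 0.524608 ≈ 0.70867772

0.708678


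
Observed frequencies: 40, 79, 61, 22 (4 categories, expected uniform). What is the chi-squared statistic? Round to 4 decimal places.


chi2 = sum((O-E)^2/E), E = total/4
total = 202, E = 202/4 = 50.5
(40 - 50.5)^2 / 50.5 = 110.25 / 50.5 = 441/202 ≈ 2.183168
(79 - 50.5)^2 / 50.5 = 812.25 / 50.5 = 3249/202 ≈ 16.084158
(61 - 50.5)^2 / 50.5 = 110.25 / 50.5 = 441/202 ≈ 2.183168
(22 - 50.5)^2 / 50.5 = 812.25 / 50.5 = 3249/202 ≈ 16.084158
chi2 = 3690/101 ≈ 36.534653

36.5347


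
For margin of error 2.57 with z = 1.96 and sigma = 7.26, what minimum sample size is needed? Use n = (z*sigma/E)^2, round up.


z*sigma/E = 1.96 * 7.26 / 2.57 = 35574/6425 ≈ 5.536809
(z*sigma/E)^2 ≈ 30.656258
round up: n = 31

31


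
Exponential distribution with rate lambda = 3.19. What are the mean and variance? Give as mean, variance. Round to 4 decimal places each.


mean = 1/lam, var = 1/lam^2
mean = 1 / 3.19 = 100/319 ≈ 0.313480
lam^2 = 3.19^2 = 10.1761
var = 1 / 10.1761 ≈ 0.098269

0.3135, 0.0983


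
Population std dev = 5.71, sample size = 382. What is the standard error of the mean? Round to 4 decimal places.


SE = sigma / sqrt(n)
sqrt(382) ≈ 19.544820
SE = 5.71 / 19.544820 ≈ 0.292149

0.2921


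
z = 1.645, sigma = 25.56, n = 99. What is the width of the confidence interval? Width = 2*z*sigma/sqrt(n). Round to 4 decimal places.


width = 2*z*sigma/sqrt(n)
2*z*sigma = 2 * 1.645 * 25.56 = 84.0924
sqrt(99) ≈ 9.949874
width = 84.0924 / 9.949874 ≈ 8.451604

8.4516


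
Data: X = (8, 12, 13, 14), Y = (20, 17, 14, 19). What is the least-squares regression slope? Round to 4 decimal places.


b = sum((xi-xbar)(yi-ybar)) / sum((xi-xbar)^2)
n = 4, xbar = 47/4 = 11.75, ybar = 70/4 = 17.5
Sxy = sum((xi-xbar)(yi-ybar)) = -10.5
Sxx = sum((xi-xbar)^2) = 20.75
b = Sxy / Sxx = -42/83 ≈ -0.506024

-0.5060


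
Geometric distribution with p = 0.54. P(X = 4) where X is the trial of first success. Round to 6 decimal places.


P = (1-p)^(k-1) * p
(1-p)^(k-1) = 0.46^3 = 0.097336
P = 0.097336 * 0.54 = 0.05256144

0.052561


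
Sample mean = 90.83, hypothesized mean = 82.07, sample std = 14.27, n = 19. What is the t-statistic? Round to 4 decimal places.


t = (xbar - mu0) / (s/sqrt(n))
xbar - mu0 = 90.83 - 82.07 = 8.76
sqrt(19) ≈ 4.35889894
s/sqrt(n) = 14.27 / 4.35889894 ≈ 3.27376252
t = 8.76 / 3.27376252 ≈ 2.675820

2.6758


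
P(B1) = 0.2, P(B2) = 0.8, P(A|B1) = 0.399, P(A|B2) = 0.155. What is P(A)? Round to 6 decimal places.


P(A) = P(A|B1)*P(B1) + P(A|B2)*P(B2)
P(A|B1)*P(B1) = 0.399 * 0.2 = 0.0798
P(A|B2)*P(B2) = 0.155 * 0.8 = 0.124
P(A) = 0.0798 + 0.124 = 0.2038

0.203800


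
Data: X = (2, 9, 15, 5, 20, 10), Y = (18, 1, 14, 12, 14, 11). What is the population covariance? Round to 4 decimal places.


Cov = (1/n)*sum((xi-xbar)(yi-ybar))
n = 6, xbar = 61/6 ≈ 10.166667, ybar = 70/6 = 35/3 ≈ 11.666667
sum((xi-xbar)(yi-ybar)) = -20/3 ≈ -6.666667
Cov = -6.666667 / 6 = -10/9 ≈ -1.111111

-1.1111


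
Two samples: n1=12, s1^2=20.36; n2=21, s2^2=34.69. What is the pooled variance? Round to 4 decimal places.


sp^2 = ((n1-1)*s1^2 + (n2-1)*s2^2)/(n1+n2-2)
(n1-1)*s1^2 = 11 * 20.36 = 223.96
(n2-1)*s2^2 = 20 * 34.69 = 693.8
numerator = 223.96 + 693.8 = 917.76
n1+n2-2 = 31
sp^2 = 917.76 / 31 = 22944/775 ≈ 29.605161

29.6052


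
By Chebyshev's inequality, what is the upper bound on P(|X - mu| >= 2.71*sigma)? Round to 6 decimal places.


P <= 1/k^2
k^2 = 2.71^2 = 7.3441
1/k^2 = 1 / 7.3441 ≈ 0.13616372

0.136164


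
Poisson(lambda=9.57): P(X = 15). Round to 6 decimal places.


P = e^(-lam) * lam^k / k!
e^(-9.57) ≈ 0.00006979138
lam^k = 9.57^15 ≈ 517224474041710.332825
k! = 15! = 1307674368000
P = 0.00006979138 * 517224474041710.332825 / 1307674368000 ≈ 0.027605

0.027605


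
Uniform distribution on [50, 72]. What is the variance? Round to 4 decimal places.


Var = (b-a)^2 / 12
(b-a)^2 = (72 - 50)^2 = 484
Var = 484/12 ≈ 40.333333

40.3333


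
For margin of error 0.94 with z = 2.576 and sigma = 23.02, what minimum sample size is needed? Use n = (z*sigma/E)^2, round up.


z*sigma/E = 2.576 * 23.02 / 0.94 = 370622/5875 ≈ 63.084596
(z*sigma/E)^2 ≈ 3979.666220
round up: n = 3980

3980


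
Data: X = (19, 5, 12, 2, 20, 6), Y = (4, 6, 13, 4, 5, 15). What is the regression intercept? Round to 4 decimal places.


a = ybar - b*xbar, where b = sum((xi-xbar)(yi-ybar)) / sum((xi-xbar)^2)
n = 6, xbar = 64/6 = 32/3 ≈ 10.666667, ybar = 47/6 ≈ 7.833333
Sxy = sum((xi-xbar)(yi-ybar)) = -124/3 ≈ -41.333333
Sxx = sum((xi-xbar)^2) = 862/3 ≈ 287.333333
b = Sxy / Sxx = -62/431 ≈ -0.143852
a = 7.833333 - (-0.143852) * 10.666667 = 8075/862 ≈ 9.367749

9.3677


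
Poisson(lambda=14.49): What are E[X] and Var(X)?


E[X] = Var(X) = lambda = 14.49

14.49, 14.49


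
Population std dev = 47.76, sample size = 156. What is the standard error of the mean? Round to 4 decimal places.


SE = sigma / sqrt(n)
sqrt(156) ≈ 12.489996
SE = 47.76 / 12.489996 ≈ 3.823860

3.8239


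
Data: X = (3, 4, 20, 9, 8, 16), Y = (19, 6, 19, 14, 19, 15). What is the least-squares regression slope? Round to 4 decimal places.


b = sum((xi-xbar)(yi-ybar)) / sum((xi-xbar)^2)
n = 6, xbar = 60/6 = 10, ybar = 92/6 = 46/3 ≈ 15.333333
Sxy = sum((xi-xbar)(yi-ybar)) = 59
Sxx = sum((xi-xbar)^2) = 226
b = Sxy / Sxx = 59/226 ≈ 0.261062

0.2611


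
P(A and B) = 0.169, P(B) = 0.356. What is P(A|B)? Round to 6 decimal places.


P(A|B) = P(A and B) / P(B) = 0.169 / 0.356 = 169/356 ≈ 0.47471910

0.474719


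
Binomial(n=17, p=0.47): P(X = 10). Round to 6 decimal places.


P = C(n,k) * p^k * (1-p)^(n-k)
C(17,10) = 19448
p^k = 0.47^10 ≈ 0.0005259913
(1-p)^(n-k) = 0.53^7 ≈ 0.01174711
P = 19448 * 0.0005259913 * 0.01174711 ≈ 0.120167

0.120167


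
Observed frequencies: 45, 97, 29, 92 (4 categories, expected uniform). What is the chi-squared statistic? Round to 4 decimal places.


chi2 = sum((O-E)^2/E), E = total/4
total = 263, E = 263/4 = 65.75
(45 - 65.75)^2 / 65.75 = 430.5625 / 65.75 = 6889/1052 ≈ 6.548479
(97 - 65.75)^2 / 65.75 = 976.5625 / 65.75 = 15625/1052 ≈ 14.852662
(29 - 65.75)^2 / 65.75 = 1350.5625 / 65.75 = 21609/1052 ≈ 20.540875
(92 - 65.75)^2 / 65.75 = 689.0625 / 65.75 = 11025/1052 ≈ 10.480038
chi2 = 13787/263 ≈ 52.422053

52.4221


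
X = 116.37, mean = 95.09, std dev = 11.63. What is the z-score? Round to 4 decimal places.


z = (X - mu) / sigma
X - mu = 116.37 - 95.09 = 21.28
z = 21.28 / 11.63 = 2128/1163 ≈ 1.829751

1.8298


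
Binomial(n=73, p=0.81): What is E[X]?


E[X] = n*p = 73 * 0.81 = 59.13

59.13


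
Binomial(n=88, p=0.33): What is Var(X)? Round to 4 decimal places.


Var = n*p*(1-p) = 88 * 0.33 * 0.67 = 19.4568

19.4568


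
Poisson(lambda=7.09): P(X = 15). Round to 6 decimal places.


P = e^(-lam) * lam^k / k!
e^(-7.09) ≈ 0.0008333974
lam^k = 7.09^15 ≈ 5750340050235.472609
k! = 15! = 1307674368000
P = 0.0008333974 * 5750340050235.472609 / 1307674368000 ≈ 0.003665

0.003665


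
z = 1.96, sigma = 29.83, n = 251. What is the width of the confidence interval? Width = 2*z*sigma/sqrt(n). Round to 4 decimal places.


width = 2*z*sigma/sqrt(n)
2*z*sigma = 2 * 1.96 * 29.83 = 116.9336
sqrt(251) ≈ 15.842980
width = 116.9336 / 15.842980 ≈ 7.380783

7.3808


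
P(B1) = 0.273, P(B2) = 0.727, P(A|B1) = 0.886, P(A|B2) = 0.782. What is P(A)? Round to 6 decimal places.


P(A) = P(A|B1)*P(B1) + P(A|B2)*P(B2)
P(A|B1)*P(B1) = 0.886 * 0.273 = 0.241878
P(A|B2)*P(B2) = 0.782 * 0.727 = 0.568514
P(A) = 0.241878 + 0.568514 = 0.810392

0.810392


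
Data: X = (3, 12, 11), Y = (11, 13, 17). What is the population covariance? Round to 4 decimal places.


Cov = (1/n)*sum((xi-xbar)(yi-ybar))
n = 3, xbar = 26/3 ≈ 8.666667, ybar = 41/3 ≈ 13.666667
sum((xi-xbar)(yi-ybar)) = 62/3 ≈ 20.666667
Cov = 20.666667 / 3 = 62/9 ≈ 6.888889

6.8889


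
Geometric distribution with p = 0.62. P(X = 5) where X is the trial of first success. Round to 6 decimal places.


P = (1-p)^(k-1) * p
(1-p)^(k-1) = 0.38^4 = 0.02085136
P = 0.02085136 * 0.62 ≈ 0.01292784

0.012928


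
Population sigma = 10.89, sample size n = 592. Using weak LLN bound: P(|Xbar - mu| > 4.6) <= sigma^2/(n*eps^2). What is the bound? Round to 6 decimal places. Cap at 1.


bound = min(1, sigma^2/(n*eps^2))
sigma^2 = 10.89^2 = 118.5921
n*eps^2 = 592 * 4.6^2 = 592 * 21.16 = 12526.72
sigma^2/(n*eps^2) = 118.5921 / 12526.72 ≈ 0.00946713

0.009467


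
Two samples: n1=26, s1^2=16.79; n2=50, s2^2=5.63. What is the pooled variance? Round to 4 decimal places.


sp^2 = ((n1-1)*s1^2 + (n2-1)*s2^2)/(n1+n2-2)
(n1-1)*s1^2 = 25 * 16.79 = 419.75
(n2-1)*s2^2 = 49 * 5.63 = 275.87
numerator = 419.75 + 275.87 = 695.62
n1+n2-2 = 74
sp^2 = 695.62 / 74 = 34781/3700 ≈ 9.400270

9.4003


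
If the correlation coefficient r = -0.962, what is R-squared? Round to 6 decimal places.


R^2 = r^2 = (-0.962)^2 = 0.925444

0.925444


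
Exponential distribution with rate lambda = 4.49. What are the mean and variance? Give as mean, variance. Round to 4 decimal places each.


mean = 1/lam, var = 1/lam^2
mean = 1 / 4.49 = 100/449 ≈ 0.222717
lam^2 = 4.49^2 = 20.1601
var = 1 / 20.1601 ≈ 0.049603

0.2227, 0.0496


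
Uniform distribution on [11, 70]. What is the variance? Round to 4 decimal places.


Var = (b-a)^2 / 12
(b-a)^2 = (70 - 11)^2 = 3481
Var = 3481/12 ≈ 290.083333

290.0833


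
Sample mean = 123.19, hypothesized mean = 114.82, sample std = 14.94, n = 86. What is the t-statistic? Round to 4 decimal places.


t = (xbar - mu0) / (s/sqrt(n))
xbar - mu0 = 123.19 - 114.82 = 8.37
sqrt(86) ≈ 9.27361850
s/sqrt(n) = 14.94 / 9.27361850 ≈ 1.61102163
t = 8.37 / 1.61102163 ≈ 5.195461

5.1955


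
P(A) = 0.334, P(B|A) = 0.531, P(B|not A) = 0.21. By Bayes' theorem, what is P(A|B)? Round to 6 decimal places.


P(A|B) = P(B|A)*P(A) / P(B), P(B) = P(B|A)*P(A) + P(B|not A)*P(not A)
P(B|A)*P(A) = 0.531 * 0.334 = 0.177354
P(B|not A)*P(not A) = 0.21 * 0.666 = 0.13986
P(B) = 0.177354 + 0.13986 = 0.317214
P(A|B) = 0.177354 / 0.317214 ≈ 0.55909890

0.559099


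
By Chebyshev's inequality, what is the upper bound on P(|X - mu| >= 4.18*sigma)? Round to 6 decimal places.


P <= 1/k^2
k^2 = 4.18^2 = 17.4724
1/k^2 = 1 / 17.4724 ≈ 0.05723312

0.057233


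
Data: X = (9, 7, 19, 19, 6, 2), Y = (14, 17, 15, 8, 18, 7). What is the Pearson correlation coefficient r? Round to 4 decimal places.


r = sum((xi-xbar)(yi-ybar)) / sqrt(sum((xi-xbar)^2) * sum((yi-ybar)^2))
n = 6, xbar = 62/6 = 31/3 ≈ 10.333333, ybar = 79/6 ≈ 13.166667
Sxy = sum((xi-xbar)(yi-ybar)) = -37/3 ≈ -12.333333
Sxx = sum((xi-xbar)^2) = 754/3 ≈ 251.333333
Syy = sum((yi-ybar)^2) = 641/6 ≈ 106.833333
sqrt(Sxx*Syy) ≈ 163.862069
r = Sxy / sqrt(Sxx*Syy) = -12.333333 / 163.862069 ≈ -0.075267

-0.0753


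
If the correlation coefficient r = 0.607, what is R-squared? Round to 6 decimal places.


R^2 = r^2 = (0.607)^2 = 0.368449

0.368449


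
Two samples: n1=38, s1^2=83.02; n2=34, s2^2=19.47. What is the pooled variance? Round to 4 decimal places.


sp^2 = ((n1-1)*s1^2 + (n2-1)*s2^2)/(n1+n2-2)
(n1-1)*s1^2 = 37 * 83.02 = 3071.74
(n2-1)*s2^2 = 33 * 19.47 = 642.51
numerator = 3071.74 + 642.51 = 3714.25
n1+n2-2 = 70
sp^2 = 3714.25 / 70 = 14857/280 ≈ 53.060714

53.0607


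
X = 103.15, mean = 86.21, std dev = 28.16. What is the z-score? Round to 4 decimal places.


z = (X - mu) / sigma
X - mu = 103.15 - 86.21 = 16.94
z = 16.94 / 28.16 = 77/128 ≈ 0.601563

0.6016


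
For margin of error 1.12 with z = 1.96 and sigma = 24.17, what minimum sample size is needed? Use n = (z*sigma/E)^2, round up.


z*sigma/E = 1.96 * 24.17 / 1.12 = 42.2975
(z*sigma/E)^2 ≈ 1789.078506
round up: n = 1790

1790


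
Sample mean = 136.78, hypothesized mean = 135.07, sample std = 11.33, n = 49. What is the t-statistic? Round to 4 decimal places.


t = (xbar - mu0) / (s/sqrt(n))
xbar - mu0 = 136.78 - 135.07 = 1.71
sqrt(49) = 7
s/sqrt(n) = 11.33 / 7 = 1133/700 ≈ 1.61857143
t = 1.71 / 1.61857143 = 1197/1133 ≈ 1.056487

1.0565


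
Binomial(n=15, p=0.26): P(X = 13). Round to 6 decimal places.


P = C(n,k) * p^k * (1-p)^(n-k)
C(15,13) = 105
p^k = 0.26^13 ≈ 0.00000002481153
(1-p)^(n-k) = 0.74^2 = 0.5476
P = 105 * 0.00000002481153 * 0.5476 ≈ 0.000001

0.000001


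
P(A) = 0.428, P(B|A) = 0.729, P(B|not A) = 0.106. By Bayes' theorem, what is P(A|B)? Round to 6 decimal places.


P(A|B) = P(B|A)*P(A) / P(B), P(B) = P(B|A)*P(A) + P(B|not A)*P(not A)
P(B|A)*P(A) = 0.729 * 0.428 = 0.312012
P(B|not A)*P(not A) = 0.106 * 0.572 = 0.060632
P(B) = 0.312012 + 0.060632 = 0.372644
P(A|B) = 0.312012 / 0.372644 ≈ 0.83729243

0.837292


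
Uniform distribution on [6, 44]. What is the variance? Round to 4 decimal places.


Var = (b-a)^2 / 12
(b-a)^2 = (44 - 6)^2 = 1444
Var = 1444/12 ≈ 120.333333

120.3333


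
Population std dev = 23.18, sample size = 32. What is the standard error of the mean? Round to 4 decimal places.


SE = sigma / sqrt(n)
sqrt(32) ≈ 5.656854
SE = 23.18 / 5.656854 ≈ 4.097684

4.0977


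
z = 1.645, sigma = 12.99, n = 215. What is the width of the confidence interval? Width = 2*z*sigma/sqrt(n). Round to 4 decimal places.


width = 2*z*sigma/sqrt(n)
2*z*sigma = 2 * 1.645 * 12.99 = 42.7371
sqrt(215) ≈ 14.662878
width = 42.7371 / 14.662878 ≈ 2.914646

2.9146


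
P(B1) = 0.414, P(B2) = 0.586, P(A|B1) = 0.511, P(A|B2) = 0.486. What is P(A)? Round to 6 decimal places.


P(A) = P(A|B1)*P(B1) + P(A|B2)*P(B2)
P(A|B1)*P(B1) = 0.511 * 0.414 = 0.211554
P(A|B2)*P(B2) = 0.486 * 0.586 = 0.284796
P(A) = 0.211554 + 0.284796 = 0.49635

0.496350


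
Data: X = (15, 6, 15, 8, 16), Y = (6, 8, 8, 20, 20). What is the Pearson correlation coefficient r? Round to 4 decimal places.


r = sum((xi-xbar)(yi-ybar)) / sqrt(sum((xi-xbar)^2) * sum((yi-ybar)^2))
n = 5, xbar = 60/5 = 12, ybar = 62/5 = 12.4
Sxy = sum((xi-xbar)(yi-ybar)) = -6
Sxx = sum((xi-xbar)^2) = 86
Syy = sum((yi-ybar)^2) = 195.2
sqrt(Sxx*Syy) ≈ 129.565427
r = Sxy / sqrt(Sxx*Syy) = -6 / 129.565427 ≈ -0.046309

-0.0463


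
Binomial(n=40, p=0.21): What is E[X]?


E[X] = n*p = 40 * 0.21 = 8.4

8.4


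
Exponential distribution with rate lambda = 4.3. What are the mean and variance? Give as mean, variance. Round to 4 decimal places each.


mean = 1/lam, var = 1/lam^2
mean = 1 / 4.3 = 10/43 ≈ 0.232558
lam^2 = 4.3^2 = 18.49
var = 1 / 18.49 = 100/1849 ≈ 0.054083

0.2326, 0.0541


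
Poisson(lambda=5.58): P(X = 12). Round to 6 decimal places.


P = e^(-lam) * lam^k / k!
e^(-5.58) ≈ 0.003772566
lam^k = 5.58^12 ≈ 911193026.268095
k! = 12! = 479001600
P = 0.003772566 * 911193026.268095 / 479001600 ≈ 0.007176

0.007176


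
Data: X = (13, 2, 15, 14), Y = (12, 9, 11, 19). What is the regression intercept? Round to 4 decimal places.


a = ybar - b*xbar, where b = sum((xi-xbar)(yi-ybar)) / sum((xi-xbar)^2)
n = 4, xbar = 44/4 = 11, ybar = 51/4 = 12.75
Sxy = sum((xi-xbar)(yi-ybar)) = 44
Sxx = sum((xi-xbar)^2) = 110
b = Sxy / Sxx = 0.4
a = 12.75 - 0.4 * 11 = 8.35

8.3500


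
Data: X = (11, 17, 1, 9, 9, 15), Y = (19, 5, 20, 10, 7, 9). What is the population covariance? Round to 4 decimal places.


Cov = (1/n)*sum((xi-xbar)(yi-ybar))
n = 6, xbar = 62/6 = 31/3 ≈ 10.333333, ybar = 70/6 = 35/3 ≈ 11.666667
sum((xi-xbar)(yi-ybar)) = -364/3 ≈ -121.333333
Cov = -121.333333 / 6 = -182/9 ≈ -20.222222

-20.2222


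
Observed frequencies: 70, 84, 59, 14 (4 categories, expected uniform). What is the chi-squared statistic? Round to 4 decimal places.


chi2 = sum((O-E)^2/E), E = total/4
total = 227, E = 227/4 = 56.75
(70 - 56.75)^2 / 56.75 = 175.5625 / 56.75 = 2809/908 ≈ 3.093612
(84 - 56.75)^2 / 56.75 = 742.5625 / 56.75 = 11881/908 ≈ 13.084802
(59 - 56.75)^2 / 56.75 = 5.0625 / 56.75 = 81/908 ≈ 0.089207
(14 - 56.75)^2 / 56.75 = 1827.5625 / 56.75 = 29241/908 ≈ 32.203744
chi2 = 11003/227 ≈ 48.471366

48.4714


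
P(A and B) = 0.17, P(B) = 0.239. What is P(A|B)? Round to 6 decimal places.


P(A|B) = P(A and B) / P(B) = 0.17 / 0.239 = 170/239 ≈ 0.71129707

0.711297


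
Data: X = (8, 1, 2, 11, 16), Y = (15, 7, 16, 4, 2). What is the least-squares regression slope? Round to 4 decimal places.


b = sum((xi-xbar)(yi-ybar)) / sum((xi-xbar)^2)
n = 5, xbar = 38/5 = 7.6, ybar = 44/5 = 8.8
Sxy = sum((xi-xbar)(yi-ybar)) = -99.4
Sxx = sum((xi-xbar)^2) = 157.2
b = Sxy / Sxx = -497/786 ≈ -0.632316

-0.6323


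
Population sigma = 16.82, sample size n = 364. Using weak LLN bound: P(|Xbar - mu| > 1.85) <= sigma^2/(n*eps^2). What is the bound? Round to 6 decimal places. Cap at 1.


bound = min(1, sigma^2/(n*eps^2))
sigma^2 = 16.82^2 = 282.9124
n*eps^2 = 364 * 1.85^2 = 364 * 3.4225 = 1245.79
sigma^2/(n*eps^2) = 282.9124 / 1245.79 ≈ 0.22709478

0.227095


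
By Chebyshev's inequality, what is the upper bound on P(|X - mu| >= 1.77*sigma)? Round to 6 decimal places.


P <= 1/k^2
k^2 = 1.77^2 = 3.1329
1/k^2 = 1 / 3.1329 ≈ 0.31919308

0.319193


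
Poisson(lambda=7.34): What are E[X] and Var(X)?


E[X] = Var(X) = lambda = 7.34

7.34, 7.34


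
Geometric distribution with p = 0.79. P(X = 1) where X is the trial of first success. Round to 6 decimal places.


P = (1-p)^(k-1) * p
(1-p)^(k-1) = 0.21^0 = 1
P = 1 * 0.79 = 0.79

0.790000


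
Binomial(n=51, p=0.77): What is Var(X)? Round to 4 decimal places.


Var = n*p*(1-p) = 51 * 0.77 * 0.23 = 9.0321

9.0321


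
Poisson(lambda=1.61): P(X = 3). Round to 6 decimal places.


P = e^(-lam) * lam^k / k!
e^(-1.61) ≈ 0.1998876
lam^k = 1.61^3 = 4.173281
k! = 3! = 6
P = 0.1998876 * 4.173281 / 6 ≈ 0.139031

0.139031


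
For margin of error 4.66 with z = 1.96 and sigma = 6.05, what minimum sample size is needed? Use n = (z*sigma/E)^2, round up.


z*sigma/E = 1.96 * 6.05 / 4.66 = 5929/2330 ≈ 2.544635
(z*sigma/E)^2 ≈ 6.475168
round up: n = 7

7


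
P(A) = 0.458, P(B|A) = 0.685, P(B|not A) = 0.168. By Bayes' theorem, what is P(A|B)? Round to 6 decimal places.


P(A|B) = P(B|A)*P(A) / P(B), P(B) = P(B|A)*P(A) + P(B|not A)*P(not A)
P(B|A)*P(A) = 0.685 * 0.458 = 0.31373
P(B|not A)*P(not A) = 0.168 * 0.542 = 0.091056
P(B) = 0.31373 + 0.091056 = 0.404786
P(A|B) = 0.31373 / 0.404786 ≈ 0.77505151

0.775052


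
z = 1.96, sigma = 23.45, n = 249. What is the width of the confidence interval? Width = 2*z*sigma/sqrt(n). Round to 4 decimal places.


width = 2*z*sigma/sqrt(n)
2*z*sigma = 2 * 1.96 * 23.45 = 91.924
sqrt(249) ≈ 15.779734
width = 91.924 / 15.779734 ≈ 5.825447

5.8254


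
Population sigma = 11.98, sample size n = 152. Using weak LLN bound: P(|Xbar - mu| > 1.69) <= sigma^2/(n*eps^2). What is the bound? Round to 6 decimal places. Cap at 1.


bound = min(1, sigma^2/(n*eps^2))
sigma^2 = 11.98^2 = 143.5204
n*eps^2 = 152 * 1.69^2 = 152 * 2.8561 = 434.1272
sigma^2/(n*eps^2) = 143.5204 / 434.1272 ≈ 0.33059527

0.330595


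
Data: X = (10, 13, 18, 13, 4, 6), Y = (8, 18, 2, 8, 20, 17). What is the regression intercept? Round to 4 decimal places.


a = ybar - b*xbar, where b = sum((xi-xbar)(yi-ybar)) / sum((xi-xbar)^2)
n = 6, xbar = 64/6 = 32/3 ≈ 10.666667, ybar = 73/6 ≈ 12.166667
Sxy = sum((xi-xbar)(yi-ybar)) = -428/3 ≈ -142.666667
Sxx = sum((xi-xbar)^2) = 394/3 ≈ 131.333333
b = Sxy / Sxx = -214/197 ≈ -1.086294
a = 12.166667 - (-1.086294) * 10.666667 = 9359/394 ≈ 23.753807

23.7538


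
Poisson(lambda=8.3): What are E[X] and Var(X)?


E[X] = Var(X) = lambda = 8.3

8.3, 8.3


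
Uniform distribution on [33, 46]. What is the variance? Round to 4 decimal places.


Var = (b-a)^2 / 12
(b-a)^2 = (46 - 33)^2 = 169
Var = 169/12 ≈ 14.083333

14.0833


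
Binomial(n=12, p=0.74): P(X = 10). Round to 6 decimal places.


P = C(n,k) * p^k * (1-p)^(n-k)
C(12,10) = 66
p^k = 0.74^10 ≈ 0.04923990
(1-p)^(n-k) = 0.26^2 = 0.0676
P = 66 * 0.04923990 * 0.0676 ≈ 0.219689

0.219689


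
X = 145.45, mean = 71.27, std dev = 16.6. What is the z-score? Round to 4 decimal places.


z = (X - mu) / sigma
X - mu = 145.45 - 71.27 = 74.18
z = 74.18 / 16.6 = 3709/830 ≈ 4.468675

4.4687


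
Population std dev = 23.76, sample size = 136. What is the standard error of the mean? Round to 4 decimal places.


SE = sigma / sqrt(n)
sqrt(136) ≈ 11.661904
SE = 23.76 / 11.661904 ≈ 2.037403

2.0374


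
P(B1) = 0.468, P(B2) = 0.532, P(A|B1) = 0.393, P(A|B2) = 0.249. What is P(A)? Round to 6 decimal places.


P(A) = P(A|B1)*P(B1) + P(A|B2)*P(B2)
P(A|B1)*P(B1) = 0.393 * 0.468 = 0.183924
P(A|B2)*P(B2) = 0.249 * 0.532 = 0.132468
P(A) = 0.183924 + 0.132468 = 0.316392

0.316392


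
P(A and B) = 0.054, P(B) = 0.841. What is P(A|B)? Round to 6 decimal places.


P(A|B) = P(A and B) / P(B) = 0.054 / 0.841 = 54/841 ≈ 0.06420927

0.064209


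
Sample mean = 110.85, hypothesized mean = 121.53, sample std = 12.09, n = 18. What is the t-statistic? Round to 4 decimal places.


t = (xbar - mu0) / (s/sqrt(n))
xbar - mu0 = 110.85 - 121.53 = -10.68
sqrt(18) ≈ 4.24264069
s/sqrt(n) = 12.09 / 4.24264069 ≈ 2.84964033
t = -10.68 / 2.84964033 ≈ -3.747841

-3.7478


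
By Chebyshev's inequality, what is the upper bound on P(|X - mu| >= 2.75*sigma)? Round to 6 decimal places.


P <= 1/k^2
k^2 = 2.75^2 = 7.5625
1/k^2 = 1 / 7.5625 = 16/121 ≈ 0.13223140

0.132231


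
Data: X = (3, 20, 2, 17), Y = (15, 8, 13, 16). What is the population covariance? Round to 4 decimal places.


Cov = (1/n)*sum((xi-xbar)(yi-ybar))
n = 4, xbar = 42/4 = 10.5, ybar = 52/4 = 13
sum((xi-xbar)(yi-ybar)) = -43
Cov = -43 / 4 = -10.75

-10.7500


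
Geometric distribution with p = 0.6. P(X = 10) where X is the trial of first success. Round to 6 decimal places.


P = (1-p)^(k-1) * p
(1-p)^(k-1) = 0.4^9 = 0.000262144
P = 0.000262144 * 0.6 = 0.0001572864

0.000157


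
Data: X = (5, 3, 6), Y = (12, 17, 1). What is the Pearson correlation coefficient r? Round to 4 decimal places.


r = sum((xi-xbar)(yi-ybar)) / sqrt(sum((xi-xbar)^2) * sum((yi-ybar)^2))
n = 3, xbar = 14/3 ≈ 4.666667, ybar = 30/3 = 10
Sxy = sum((xi-xbar)(yi-ybar)) = -23
Sxx = sum((xi-xbar)^2) = 14/3 ≈ 4.666667
Syy = sum((yi-ybar)^2) = 134
sqrt(Sxx*Syy) ≈ 25.006666
r = Sxy / sqrt(Sxx*Syy) = -23 / 25.006666 ≈ -0.919755

-0.9198


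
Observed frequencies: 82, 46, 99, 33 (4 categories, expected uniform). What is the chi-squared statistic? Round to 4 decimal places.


chi2 = sum((O-E)^2/E), E = total/4
total = 260, E = 260/4 = 65
(82 - 65)^2 / 65 = 289 / 65 = 289/65 ≈ 4.446154
(46 - 65)^2 / 65 = 361 / 65 = 361/65 ≈ 5.553846
(99 - 65)^2 / 65 = 1156 / 65 = 1156/65 ≈ 17.784615
(33 - 65)^2 / 65 = 1024 / 65 = 1024/65 ≈ 15.753846
chi2 = 566/13 ≈ 43.538462

43.5385


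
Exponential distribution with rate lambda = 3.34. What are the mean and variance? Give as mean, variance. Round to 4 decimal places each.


mean = 1/lam, var = 1/lam^2
mean = 1 / 3.34 = 50/167 ≈ 0.299401
lam^2 = 3.34^2 = 11.1556
var = 1 / 11.1556 ≈ 0.089641

0.2994, 0.0896


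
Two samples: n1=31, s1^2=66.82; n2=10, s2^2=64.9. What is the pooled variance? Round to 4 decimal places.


sp^2 = ((n1-1)*s1^2 + (n2-1)*s2^2)/(n1+n2-2)
(n1-1)*s1^2 = 30 * 66.82 = 2004.6
(n2-1)*s2^2 = 9 * 64.9 = 584.1
numerator = 2004.6 + 584.1 = 2588.7
n1+n2-2 = 39
sp^2 = 2588.7 / 39 = 8629/130 ≈ 66.376923

66.3769


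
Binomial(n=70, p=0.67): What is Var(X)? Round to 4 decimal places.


Var = n*p*(1-p) = 70 * 0.67 * 0.33 = 15.477

15.4770


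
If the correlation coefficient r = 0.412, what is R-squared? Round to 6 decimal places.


R^2 = r^2 = (0.412)^2 = 0.169744

0.169744


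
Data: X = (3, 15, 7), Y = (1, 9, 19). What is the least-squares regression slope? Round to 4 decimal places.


b = sum((xi-xbar)(yi-ybar)) / sum((xi-xbar)^2)
n = 3, xbar = 25/3 ≈ 8.333333, ybar = 29/3 ≈ 9.666667
Sxy = sum((xi-xbar)(yi-ybar)) = 88/3 ≈ 29.333333
Sxx = sum((xi-xbar)^2) = 224/3 ≈ 74.666667
b = Sxy / Sxx = 11/28 ≈ 0.392857

0.3929


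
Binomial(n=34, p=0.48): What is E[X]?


E[X] = n*p = 34 * 0.48 = 16.32

16.32


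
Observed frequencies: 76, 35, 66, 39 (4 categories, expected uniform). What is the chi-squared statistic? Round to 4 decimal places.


chi2 = sum((O-E)^2/E), E = total/4
total = 216, E = 216/4 = 54
(76 - 54)^2 / 54 = 484 / 54 = 242/27 ≈ 8.962963
(35 - 54)^2 / 54 = 361 / 54 = 361/54 ≈ 6.685185
(66 - 54)^2 / 54 = 144 / 54 = 8/3 ≈ 2.666667
(39 - 54)^2 / 54 = 225 / 54 = 25/6 ≈ 4.166667
chi2 = 607/27 ≈ 22.481481

22.4815


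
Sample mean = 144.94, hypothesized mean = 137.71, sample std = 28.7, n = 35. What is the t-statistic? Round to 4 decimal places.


t = (xbar - mu0) / (s/sqrt(n))
xbar - mu0 = 144.94 - 137.71 = 7.23
sqrt(35) ≈ 5.91607978
s/sqrt(n) = 28.7 / 5.91607978 ≈ 4.85118542
t = 7.23 / 4.85118542 ≈ 1.490357

1.4904


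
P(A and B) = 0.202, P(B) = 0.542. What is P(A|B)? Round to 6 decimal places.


P(A|B) = P(A and B) / P(B) = 0.202 / 0.542 = 101/271 ≈ 0.37269373

0.372694


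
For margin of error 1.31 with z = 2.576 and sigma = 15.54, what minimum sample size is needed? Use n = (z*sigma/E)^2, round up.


z*sigma/E = 2.576 * 15.54 / 1.31 ≈ 30.558046
(z*sigma/E)^2 ≈ 933.794163
round up: n = 934

934


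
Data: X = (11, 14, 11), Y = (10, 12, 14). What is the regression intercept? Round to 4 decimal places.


a = ybar - b*xbar, where b = sum((xi-xbar)(yi-ybar)) / sum((xi-xbar)^2)
n = 3, xbar = 36/3 = 12, ybar = 36/3 = 12
Sxy = sum((xi-xbar)(yi-ybar)) = 0
Sxx = sum((xi-xbar)^2) = 6
b = Sxy / Sxx = 0
a = 12 - 0 * 12 = 12

12.0000


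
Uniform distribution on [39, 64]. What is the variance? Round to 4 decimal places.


Var = (b-a)^2 / 12
(b-a)^2 = (64 - 39)^2 = 625
Var = 625/12 ≈ 52.083333

52.0833


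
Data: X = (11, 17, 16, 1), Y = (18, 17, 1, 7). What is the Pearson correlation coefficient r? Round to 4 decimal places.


r = sum((xi-xbar)(yi-ybar)) / sqrt(sum((xi-xbar)^2) * sum((yi-ybar)^2))
n = 4, xbar = 45/4 = 11.25, ybar = 43/4 = 10.75
Sxy = sum((xi-xbar)(yi-ybar)) = 26.25
Sxx = sum((xi-xbar)^2) = 160.75
Syy = sum((yi-ybar)^2) = 200.75
sqrt(Sxx*Syy) ≈ 179.640092
r = Sxy / sqrt(Sxx*Syy) = 26.25 / 179.640092 ≈ 0.146126

0.1461


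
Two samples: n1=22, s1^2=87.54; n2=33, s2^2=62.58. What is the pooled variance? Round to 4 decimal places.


sp^2 = ((n1-1)*s1^2 + (n2-1)*s2^2)/(n1+n2-2)
(n1-1)*s1^2 = 21 * 87.54 = 1838.34
(n2-1)*s2^2 = 32 * 62.58 = 2002.56
numerator = 1838.34 + 2002.56 = 3840.9
n1+n2-2 = 53
sp^2 = 3840.9 / 53 = 38409/530 ≈ 72.469811

72.4698


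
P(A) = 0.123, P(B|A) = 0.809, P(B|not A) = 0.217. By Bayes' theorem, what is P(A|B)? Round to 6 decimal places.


P(A|B) = P(B|A)*P(A) / P(B), P(B) = P(B|A)*P(A) + P(B|not A)*P(not A)
P(B|A)*P(A) = 0.809 * 0.123 = 0.099507
P(B|not A)*P(not A) = 0.217 * 0.877 = 0.190309
P(B) = 0.099507 + 0.190309 = 0.289816
P(A|B) = 0.099507 / 0.289816 ≈ 0.34334543

0.343345


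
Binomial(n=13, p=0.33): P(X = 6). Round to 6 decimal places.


P = C(n,k) * p^k * (1-p)^(n-k)
C(13,6) = 1716
p^k = 0.33^6 ≈ 0.001291468
(1-p)^(n-k) = 0.67^7 ≈ 0.06060712
P = 1716 * 0.001291468 * 0.06060712 ≈ 0.134315

0.134315


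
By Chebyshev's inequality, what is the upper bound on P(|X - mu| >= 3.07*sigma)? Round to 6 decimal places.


P <= 1/k^2
k^2 = 3.07^2 = 9.4249
1/k^2 = 1 / 9.4249 ≈ 0.10610192

0.106102


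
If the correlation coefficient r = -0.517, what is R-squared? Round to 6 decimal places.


R^2 = r^2 = (-0.517)^2 = 0.267289

0.267289


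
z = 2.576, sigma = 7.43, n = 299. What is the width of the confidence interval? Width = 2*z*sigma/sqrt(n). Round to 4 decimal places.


width = 2*z*sigma/sqrt(n)
2*z*sigma = 2 * 2.576 * 7.43 = 38.27936
sqrt(299) ≈ 17.291616
width = 38.27936 / 17.291616 ≈ 2.213753

2.2138


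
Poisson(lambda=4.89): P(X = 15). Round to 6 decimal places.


P = e^(-lam) * lam^k / k!
e^(-4.89) ≈ 0.007521422
lam^k = 4.89^15 ≈ 21859130702.071940
k! = 15! = 1307674368000
P = 0.007521422 * 21859130702.071940 / 1307674368000 ≈ 0.000126

0.000126


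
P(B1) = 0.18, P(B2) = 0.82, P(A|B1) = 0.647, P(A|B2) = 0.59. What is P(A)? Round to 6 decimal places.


P(A) = P(A|B1)*P(B1) + P(A|B2)*P(B2)
P(A|B1)*P(B1) = 0.647 * 0.18 = 0.11646
P(A|B2)*P(B2) = 0.59 * 0.82 = 0.4838
P(A) = 0.11646 + 0.4838 = 0.60026

0.600260


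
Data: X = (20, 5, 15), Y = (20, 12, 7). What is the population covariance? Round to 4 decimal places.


Cov = (1/n)*sum((xi-xbar)(yi-ybar))
n = 3, xbar = 40/3 ≈ 13.333333, ybar = 39/3 = 13
sum((xi-xbar)(yi-ybar)) = 45
Cov = 45 / 3 = 15

15.0000


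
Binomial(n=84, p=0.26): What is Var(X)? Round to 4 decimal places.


Var = n*p*(1-p) = 84 * 0.26 * 0.74 = 16.1616

16.1616


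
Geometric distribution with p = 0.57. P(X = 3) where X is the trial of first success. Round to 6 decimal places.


P = (1-p)^(k-1) * p
(1-p)^(k-1) = 0.43^2 = 0.1849
P = 0.1849 * 0.57 = 0.105393

0.105393


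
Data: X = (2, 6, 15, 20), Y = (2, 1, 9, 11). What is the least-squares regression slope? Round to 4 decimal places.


b = sum((xi-xbar)(yi-ybar)) / sum((xi-xbar)^2)
n = 4, xbar = 43/4 = 10.75, ybar = 23/4 = 5.75
Sxy = sum((xi-xbar)(yi-ybar)) = 117.75
Sxx = sum((xi-xbar)^2) = 202.75
b = Sxy / Sxx = 471/811 ≈ 0.580764

0.5808


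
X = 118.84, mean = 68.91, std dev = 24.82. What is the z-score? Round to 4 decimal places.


z = (X - mu) / sigma
X - mu = 118.84 - 68.91 = 49.93
z = 49.93 / 24.82 = 4993/2482 ≈ 2.011684

2.0117


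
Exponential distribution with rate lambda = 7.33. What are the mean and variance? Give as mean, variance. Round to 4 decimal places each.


mean = 1/lam, var = 1/lam^2
mean = 1 / 7.33 = 100/733 ≈ 0.136426
lam^2 = 7.33^2 = 53.7289
var = 1 / 53.7289 ≈ 0.018612

0.1364, 0.0186


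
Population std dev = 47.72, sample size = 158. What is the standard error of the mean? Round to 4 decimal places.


SE = sigma / sqrt(n)
sqrt(158) ≈ 12.569805
SE = 47.72 / 12.569805 ≈ 3.796399

3.7964


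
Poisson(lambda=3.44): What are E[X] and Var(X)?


E[X] = Var(X) = lambda = 3.44

3.44, 3.44


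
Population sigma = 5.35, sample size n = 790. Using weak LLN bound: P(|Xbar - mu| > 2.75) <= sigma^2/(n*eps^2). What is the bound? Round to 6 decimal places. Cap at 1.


bound = min(1, sigma^2/(n*eps^2))
sigma^2 = 5.35^2 = 28.6225
n*eps^2 = 790 * 2.75^2 = 790 * 7.5625 = 5974.375
sigma^2/(n*eps^2) = 28.6225 / 5974.375 ≈ 0.00479088

0.004791


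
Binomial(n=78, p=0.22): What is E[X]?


E[X] = n*p = 78 * 0.22 = 17.16

17.16


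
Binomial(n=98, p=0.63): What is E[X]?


E[X] = n*p = 98 * 0.63 = 61.74

61.74


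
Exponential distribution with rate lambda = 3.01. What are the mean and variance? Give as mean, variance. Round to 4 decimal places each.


mean = 1/lam, var = 1/lam^2
mean = 1 / 3.01 = 100/301 ≈ 0.332226
lam^2 = 3.01^2 = 9.0601
var = 1 / 9.0601 ≈ 0.110374

0.3322, 0.1104


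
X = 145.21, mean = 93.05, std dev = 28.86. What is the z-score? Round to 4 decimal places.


z = (X - mu) / sigma
X - mu = 145.21 - 93.05 = 52.16
z = 52.16 / 28.86 = 2608/1443 ≈ 1.807346

1.8073


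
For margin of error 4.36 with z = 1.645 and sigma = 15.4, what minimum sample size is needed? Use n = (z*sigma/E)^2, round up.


z*sigma/E = 1.645 * 15.4 / 4.36 = 25333/4360 ≈ 5.810321
(z*sigma/E)^2 ≈ 33.759831
round up: n = 34

34


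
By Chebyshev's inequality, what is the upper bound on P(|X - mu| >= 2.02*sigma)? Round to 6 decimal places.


P <= 1/k^2
k^2 = 2.02^2 = 4.0804
1/k^2 = 1 / 4.0804 ≈ 0.24507401

0.245074


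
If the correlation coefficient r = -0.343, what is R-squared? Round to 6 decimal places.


R^2 = r^2 = (-0.343)^2 = 0.117649

0.117649


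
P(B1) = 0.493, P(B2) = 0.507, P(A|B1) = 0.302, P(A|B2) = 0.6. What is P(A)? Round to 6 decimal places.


P(A) = P(A|B1)*P(B1) + P(A|B2)*P(B2)
P(A|B1)*P(B1) = 0.302 * 0.493 = 0.148886
P(A|B2)*P(B2) = 0.6 * 0.507 = 0.3042
P(A) = 0.148886 + 0.3042 = 0.453086

0.453086


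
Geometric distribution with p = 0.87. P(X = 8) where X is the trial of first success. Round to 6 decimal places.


P = (1-p)^(k-1) * p
(1-p)^(k-1) = 0.13^7 ≈ 0.0000006274852
P = 0.0000006274852 * 0.87 ≈ 0.0000005459121

0.000001


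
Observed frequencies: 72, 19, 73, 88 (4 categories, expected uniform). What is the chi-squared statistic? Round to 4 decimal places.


chi2 = sum((O-E)^2/E), E = total/4
total = 252, E = 252/4 = 63
(72 - 63)^2 / 63 = 81 / 63 = 9/7 ≈ 1.285714
(19 - 63)^2 / 63 = 1936 / 63 = 1936/63 ≈ 30.730159
(73 - 63)^2 / 63 = 100 / 63 = 100/63 ≈ 1.587302
(88 - 63)^2 / 63 = 625 / 63 = 625/63 ≈ 9.920635
chi2 = 914/21 ≈ 43.523810

43.5238


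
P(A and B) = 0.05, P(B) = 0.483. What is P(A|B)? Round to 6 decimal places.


P(A|B) = P(A and B) / P(B) = 0.05 / 0.483 = 50/483 ≈ 0.10351967

0.103520


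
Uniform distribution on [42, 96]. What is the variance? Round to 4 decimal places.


Var = (b-a)^2 / 12
(b-a)^2 = (96 - 42)^2 = 2916
Var = 2916/12 = 243

243.0000


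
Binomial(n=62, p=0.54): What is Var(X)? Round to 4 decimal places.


Var = n*p*(1-p) = 62 * 0.54 * 0.46 = 15.4008

15.4008


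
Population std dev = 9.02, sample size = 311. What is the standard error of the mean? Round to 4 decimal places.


SE = sigma / sqrt(n)
sqrt(311) ≈ 17.635192
SE = 9.02 / 17.635192 ≈ 0.511477

0.5115


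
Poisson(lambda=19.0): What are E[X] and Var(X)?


E[X] = Var(X) = lambda = 19.0

19.0, 19.0


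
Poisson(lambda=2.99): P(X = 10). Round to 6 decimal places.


P = e^(-lam) * lam^k / k!
e^(-2.99) ≈ 0.05028744
lam^k = 2.99^10 ≈ 57109.963585
k! = 10! = 3628800
P = 0.05028744 * 57109.963585 / 3628800 ≈ 0.000791

0.000791


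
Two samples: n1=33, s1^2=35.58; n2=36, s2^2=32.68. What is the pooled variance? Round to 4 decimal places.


sp^2 = ((n1-1)*s1^2 + (n2-1)*s2^2)/(n1+n2-2)
(n1-1)*s1^2 = 32 * 35.58 = 1138.56
(n2-1)*s2^2 = 35 * 32.68 = 1143.8
numerator = 1138.56 + 1143.8 = 2282.36
n1+n2-2 = 67
sp^2 = 2282.36 / 67 = 57059/1675 ≈ 34.065075

34.0651


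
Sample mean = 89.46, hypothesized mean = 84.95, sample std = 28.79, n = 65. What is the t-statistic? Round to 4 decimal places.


t = (xbar - mu0) / (s/sqrt(n))
xbar - mu0 = 89.46 - 84.95 = 4.51
sqrt(65) ≈ 8.06225775
s/sqrt(n) = 28.79 / 8.06225775 ≈ 3.57096001
t = 4.51 / 3.57096001 ≈ 1.262966

1.2630


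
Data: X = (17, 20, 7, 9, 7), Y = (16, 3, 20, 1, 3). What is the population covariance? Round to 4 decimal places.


Cov = (1/n)*sum((xi-xbar)(yi-ybar))
n = 5, xbar = 60/5 = 12, ybar = 43/5 = 8.6
sum((xi-xbar)(yi-ybar)) = -14
Cov = -14 / 5 = -2.8

-2.8000


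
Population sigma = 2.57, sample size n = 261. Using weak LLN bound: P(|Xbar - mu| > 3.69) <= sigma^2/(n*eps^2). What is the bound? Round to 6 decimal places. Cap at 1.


bound = min(1, sigma^2/(n*eps^2))
sigma^2 = 2.57^2 = 6.6049
n*eps^2 = 261 * 3.69^2 = 261 * 13.6161 = 3553.8021
sigma^2/(n*eps^2) = 6.6049 / 3553.8021 ≈ 0.00185854

0.001859


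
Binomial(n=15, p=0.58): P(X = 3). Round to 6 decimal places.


P = C(n,k) * p^k * (1-p)^(n-k)
C(15,3) = 455
p^k = 0.58^3 = 0.195112
(1-p)^(n-k) = 0.42^12 ≈ 0.00003012947
P = 455 * 0.195112 * 0.00003012947 ≈ 0.002675

0.002675


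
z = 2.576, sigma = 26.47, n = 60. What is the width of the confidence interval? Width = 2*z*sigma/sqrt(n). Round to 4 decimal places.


width = 2*z*sigma/sqrt(n)
2*z*sigma = 2 * 2.576 * 26.47 = 136.37344
sqrt(60) ≈ 7.745967
width = 136.37344 / 7.745967 ≈ 17.605735

17.6057


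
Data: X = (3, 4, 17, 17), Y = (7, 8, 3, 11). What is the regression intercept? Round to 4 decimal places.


a = ybar - b*xbar, where b = sum((xi-xbar)(yi-ybar)) / sum((xi-xbar)^2)
n = 4, xbar = 41/4 = 10.25, ybar = 29/4 = 7.25
Sxy = sum((xi-xbar)(yi-ybar)) = -6.25
Sxx = sum((xi-xbar)^2) = 182.75
b = Sxy / Sxx = -25/731 ≈ -0.034200
a = 7.25 - (-0.034200) * 10.25 = 5556/731 ≈ 7.600547

7.6005


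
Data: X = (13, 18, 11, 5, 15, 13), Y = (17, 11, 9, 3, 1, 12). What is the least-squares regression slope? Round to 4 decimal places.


b = sum((xi-xbar)(yi-ybar)) / sum((xi-xbar)^2)
n = 6, xbar = 75/6 = 12.5, ybar = 53/6 ≈ 8.833333
Sxy = sum((xi-xbar)(yi-ybar)) = 41.5
Sxx = sum((xi-xbar)^2) = 95.5
b = Sxy / Sxx = 83/191 ≈ 0.434555

0.4346


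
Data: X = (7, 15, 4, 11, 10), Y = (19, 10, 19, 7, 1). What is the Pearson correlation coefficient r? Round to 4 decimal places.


r = sum((xi-xbar)(yi-ybar)) / sqrt(sum((xi-xbar)^2) * sum((yi-ybar)^2))
n = 5, xbar = 47/5 = 9.4, ybar = 56/5 = 11.2
Sxy = sum((xi-xbar)(yi-ybar)) = -80.4
Sxx = sum((xi-xbar)^2) = 69.2
Syy = sum((yi-ybar)^2) = 244.8
sqrt(Sxx*Syy) ≈ 130.154370
r = Sxy / sqrt(Sxx*Syy) = -80.4 / 130.154370 ≈ -0.617728

-0.6177


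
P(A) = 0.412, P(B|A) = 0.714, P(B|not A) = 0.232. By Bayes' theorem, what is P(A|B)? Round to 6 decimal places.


P(A|B) = P(B|A)*P(A) / P(B), P(B) = P(B|A)*P(A) + P(B|not A)*P(not A)
P(B|A)*P(A) = 0.714 * 0.412 = 0.294168
P(B|not A)*P(not A) = 0.232 * 0.588 = 0.136416
P(B) = 0.294168 + 0.136416 = 0.430584
P(A|B) = 0.294168 / 0.430584 = 1751/2563 ≈ 0.68318377

0.683184
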